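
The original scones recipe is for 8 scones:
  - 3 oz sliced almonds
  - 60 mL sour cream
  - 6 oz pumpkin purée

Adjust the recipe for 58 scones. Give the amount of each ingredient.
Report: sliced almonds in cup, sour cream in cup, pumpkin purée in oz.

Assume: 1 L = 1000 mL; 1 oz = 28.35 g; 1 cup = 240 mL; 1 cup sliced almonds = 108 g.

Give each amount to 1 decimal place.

sliced almonds: 5.7 cup; sour cream: 1.8 cup; pumpkin purée: 43.5 oz

Scaling factor: 58/8 = 29/4 = 7.25.
sliced almonds: 3 oz × 29/4 × 28.35 g/oz ÷ 108 g/cup ≈ 5.7 cup
sour cream: 60 mL × 29/4 ÷ 240 mL/cup ≈ 1.8 cup
pumpkin purée: 6 oz × 29/4 = 43.5 oz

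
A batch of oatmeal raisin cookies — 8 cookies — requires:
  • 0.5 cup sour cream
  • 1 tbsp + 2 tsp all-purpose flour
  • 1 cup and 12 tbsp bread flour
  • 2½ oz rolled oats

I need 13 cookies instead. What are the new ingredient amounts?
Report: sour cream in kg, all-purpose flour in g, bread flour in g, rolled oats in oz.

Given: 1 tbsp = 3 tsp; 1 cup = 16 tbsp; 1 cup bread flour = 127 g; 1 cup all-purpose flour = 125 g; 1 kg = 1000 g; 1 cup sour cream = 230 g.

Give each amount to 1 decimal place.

sour cream: 0.2 kg; all-purpose flour: 21.2 g; bread flour: 361.2 g; rolled oats: 4.1 oz

Scaling factor: 13/8 = 1.625.
sour cream: 0.5 cup × 13/8 × 230 g/cup ÷ 1000 g/kg ≈ 0.2 kg
all-purpose flour: (1 tbsp + 2 tsp = 5/3 tbsp) × 13/8 ÷ 16 tbsp/cup × 125 g/cup ≈ 21.2 g
bread flour: (1 cup + 12 tbsp = 1.75 cup) × 13/8 × 127 g/cup ≈ 361.2 g
rolled oats: 2.5 oz × 13/8 ≈ 4.1 oz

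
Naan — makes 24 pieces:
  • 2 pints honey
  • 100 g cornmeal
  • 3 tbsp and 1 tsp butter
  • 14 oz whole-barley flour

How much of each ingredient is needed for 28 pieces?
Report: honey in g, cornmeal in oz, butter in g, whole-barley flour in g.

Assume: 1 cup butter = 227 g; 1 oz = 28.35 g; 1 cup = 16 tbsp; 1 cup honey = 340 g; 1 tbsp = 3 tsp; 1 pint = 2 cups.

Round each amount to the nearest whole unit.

Scaling factor: 28/24 = 7/6.
honey: 2 pint × 7/6 × 2 cup/pint × 340 g/cup ≈ 1587 g
cornmeal: 100 g × 7/6 ÷ 28.35 g/oz ≈ 4 oz
butter: (3 tbsp + 1 tsp = 10/3 tbsp) × 7/6 ÷ 16 tbsp/cup × 227 g/cup ≈ 55 g
whole-barley flour: 14 oz × 7/6 × 28.35 g/oz ≈ 463 g

honey: 1587 g; cornmeal: 4 oz; butter: 55 g; whole-barley flour: 463 g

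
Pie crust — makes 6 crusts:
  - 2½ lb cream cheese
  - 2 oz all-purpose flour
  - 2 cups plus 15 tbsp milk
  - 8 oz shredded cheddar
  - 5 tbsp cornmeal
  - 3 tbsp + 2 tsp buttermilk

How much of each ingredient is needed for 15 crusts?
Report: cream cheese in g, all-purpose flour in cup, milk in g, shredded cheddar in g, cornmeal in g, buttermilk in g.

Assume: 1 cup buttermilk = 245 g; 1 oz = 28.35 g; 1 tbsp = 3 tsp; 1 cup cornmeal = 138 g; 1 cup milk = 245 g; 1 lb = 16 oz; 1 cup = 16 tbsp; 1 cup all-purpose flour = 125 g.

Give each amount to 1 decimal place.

cream cheese: 2835.0 g; all-purpose flour: 1.1 cup; milk: 1799.2 g; shredded cheddar: 567.0 g; cornmeal: 107.8 g; buttermilk: 140.4 g

Scaling factor: 15/6 = 5/2 = 2.5.
cream cheese: 2.5 lb × 5/2 × 16 oz/lb × 28.35 g/oz = 2835.0 g
all-purpose flour: 2 oz × 5/2 × 28.35 g/oz ÷ 125 g/cup ≈ 1.1 cup
milk: (2 cup + 15 tbsp = 2.9375 cup) × 5/2 × 245 g/cup ≈ 1799.2 g
shredded cheddar: 8 oz × 5/2 × 28.35 g/oz = 567.0 g
cornmeal: 5 tbsp × 5/2 ÷ 16 tbsp/cup × 138 g/cup ≈ 107.8 g
buttermilk: (3 tbsp + 2 tsp = 11/3 tbsp) × 5/2 ÷ 16 tbsp/cup × 245 g/cup ≈ 140.4 g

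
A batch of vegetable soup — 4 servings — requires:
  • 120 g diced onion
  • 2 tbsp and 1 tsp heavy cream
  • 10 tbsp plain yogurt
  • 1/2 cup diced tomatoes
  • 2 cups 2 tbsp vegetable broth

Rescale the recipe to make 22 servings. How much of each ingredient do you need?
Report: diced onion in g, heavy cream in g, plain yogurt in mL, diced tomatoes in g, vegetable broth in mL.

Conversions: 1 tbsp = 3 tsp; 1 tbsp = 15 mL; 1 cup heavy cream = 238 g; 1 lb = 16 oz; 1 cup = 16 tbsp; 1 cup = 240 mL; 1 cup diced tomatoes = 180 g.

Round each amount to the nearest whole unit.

diced onion: 660 g; heavy cream: 191 g; plain yogurt: 825 mL; diced tomatoes: 495 g; vegetable broth: 2805 mL

Scaling factor: 22/4 = 11/2 = 5.5.
diced onion: 120 g × 11/2 = 660 g
heavy cream: (2 tbsp + 1 tsp = 7/3 tbsp) × 11/2 ÷ 16 tbsp/cup × 238 g/cup ≈ 191 g
plain yogurt: 10 tbsp × 11/2 × 15 mL/tbsp = 825 mL
diced tomatoes: 0.5 cup × 11/2 × 180 g/cup = 495 g
vegetable broth: (2 cup + 2 tbsp = 2.125 cup) × 11/2 × 240 mL/cup = 2805 mL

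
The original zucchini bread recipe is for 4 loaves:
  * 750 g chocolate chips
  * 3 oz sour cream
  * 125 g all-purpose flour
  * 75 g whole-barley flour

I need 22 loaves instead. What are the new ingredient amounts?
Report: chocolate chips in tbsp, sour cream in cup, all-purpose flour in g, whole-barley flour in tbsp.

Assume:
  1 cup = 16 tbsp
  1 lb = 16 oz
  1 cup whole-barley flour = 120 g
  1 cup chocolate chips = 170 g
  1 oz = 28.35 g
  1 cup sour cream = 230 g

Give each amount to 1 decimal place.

Scaling factor: 22/4 = 11/2 = 5.5.
chocolate chips: 750 g × 11/2 ÷ 170 g/cup × 16 tbsp/cup ≈ 388.2 tbsp
sour cream: 3 oz × 11/2 × 28.35 g/oz ÷ 230 g/cup ≈ 2.0 cup
all-purpose flour: 125 g × 11/2 = 687.5 g
whole-barley flour: 75 g × 11/2 ÷ 120 g/cup × 16 tbsp/cup = 55.0 tbsp

chocolate chips: 388.2 tbsp; sour cream: 2.0 cup; all-purpose flour: 687.5 g; whole-barley flour: 55.0 tbsp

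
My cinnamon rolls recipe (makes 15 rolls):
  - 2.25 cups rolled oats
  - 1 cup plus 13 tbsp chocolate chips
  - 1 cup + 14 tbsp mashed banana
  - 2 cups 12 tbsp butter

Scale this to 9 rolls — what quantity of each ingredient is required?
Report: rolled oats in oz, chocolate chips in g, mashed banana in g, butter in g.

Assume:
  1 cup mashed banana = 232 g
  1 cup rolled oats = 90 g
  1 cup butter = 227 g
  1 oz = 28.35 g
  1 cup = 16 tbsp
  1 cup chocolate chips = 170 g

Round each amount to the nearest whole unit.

rolled oats: 4 oz; chocolate chips: 185 g; mashed banana: 261 g; butter: 375 g

Scaling factor: 9/15 = 3/5 = 0.6.
rolled oats: 2.25 cup × 3/5 × 90 g/cup ÷ 28.35 g/oz ≈ 4 oz
chocolate chips: (1 cup + 13 tbsp = 1.8125 cup) × 3/5 × 170 g/cup ≈ 185 g
mashed banana: (1 cup + 14 tbsp = 1.875 cup) × 3/5 × 232 g/cup = 261 g
butter: (2 cup + 12 tbsp = 2.75 cup) × 3/5 × 227 g/cup ≈ 375 g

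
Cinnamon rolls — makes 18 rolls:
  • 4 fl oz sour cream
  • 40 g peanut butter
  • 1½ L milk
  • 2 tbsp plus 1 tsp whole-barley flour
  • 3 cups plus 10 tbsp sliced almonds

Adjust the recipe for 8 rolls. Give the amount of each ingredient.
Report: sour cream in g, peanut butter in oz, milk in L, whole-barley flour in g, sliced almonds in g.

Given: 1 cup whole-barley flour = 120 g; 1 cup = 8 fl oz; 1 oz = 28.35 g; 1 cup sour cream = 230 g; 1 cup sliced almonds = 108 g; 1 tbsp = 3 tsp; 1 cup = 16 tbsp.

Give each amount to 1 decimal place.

sour cream: 51.1 g; peanut butter: 0.6 oz; milk: 0.7 L; whole-barley flour: 7.8 g; sliced almonds: 174.0 g

Scaling factor: 8/18 = 4/9.
sour cream: 4 fl oz × 4/9 ÷ 8 fl oz/cup × 230 g/cup ≈ 51.1 g
peanut butter: 40 g × 4/9 ÷ 28.35 g/oz ≈ 0.6 oz
milk: 1.5 L × 4/9 ≈ 0.7 L
whole-barley flour: (2 tbsp + 1 tsp = 7/3 tbsp) × 4/9 ÷ 16 tbsp/cup × 120 g/cup ≈ 7.8 g
sliced almonds: (3 cup + 10 tbsp = 3.625 cup) × 4/9 × 108 g/cup = 174.0 g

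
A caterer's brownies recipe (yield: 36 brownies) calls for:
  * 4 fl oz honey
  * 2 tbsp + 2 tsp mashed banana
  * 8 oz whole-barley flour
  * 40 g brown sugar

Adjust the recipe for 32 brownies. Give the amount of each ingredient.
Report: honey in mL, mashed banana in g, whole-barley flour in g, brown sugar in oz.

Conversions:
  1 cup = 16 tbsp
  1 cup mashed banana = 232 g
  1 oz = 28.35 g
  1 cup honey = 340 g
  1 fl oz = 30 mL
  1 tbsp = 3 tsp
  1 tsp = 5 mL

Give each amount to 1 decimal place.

honey: 106.7 mL; mashed banana: 34.4 g; whole-barley flour: 201.6 g; brown sugar: 1.3 oz

Scaling factor: 32/36 = 8/9.
honey: 4 fl oz × 8/9 × 30 mL/fl oz ≈ 106.7 mL
mashed banana: (2 tbsp + 2 tsp = 8/3 tbsp) × 8/9 ÷ 16 tbsp/cup × 232 g/cup ≈ 34.4 g
whole-barley flour: 8 oz × 8/9 × 28.35 g/oz = 201.6 g
brown sugar: 40 g × 8/9 ÷ 28.35 g/oz ≈ 1.3 oz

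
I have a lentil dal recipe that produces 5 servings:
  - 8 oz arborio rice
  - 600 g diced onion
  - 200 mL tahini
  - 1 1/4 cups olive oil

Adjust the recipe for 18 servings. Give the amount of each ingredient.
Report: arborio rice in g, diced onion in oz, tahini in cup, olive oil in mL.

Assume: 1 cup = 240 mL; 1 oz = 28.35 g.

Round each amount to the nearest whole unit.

arborio rice: 816 g; diced onion: 76 oz; tahini: 3 cup; olive oil: 1080 mL

Scaling factor: 18/5 = 3.6.
arborio rice: 8 oz × 18/5 × 28.35 g/oz ≈ 816 g
diced onion: 600 g × 18/5 ÷ 28.35 g/oz ≈ 76 oz
tahini: 200 mL × 18/5 ÷ 240 mL/cup = 3 cup
olive oil: 1.25 cup × 18/5 × 240 mL/cup = 1080 mL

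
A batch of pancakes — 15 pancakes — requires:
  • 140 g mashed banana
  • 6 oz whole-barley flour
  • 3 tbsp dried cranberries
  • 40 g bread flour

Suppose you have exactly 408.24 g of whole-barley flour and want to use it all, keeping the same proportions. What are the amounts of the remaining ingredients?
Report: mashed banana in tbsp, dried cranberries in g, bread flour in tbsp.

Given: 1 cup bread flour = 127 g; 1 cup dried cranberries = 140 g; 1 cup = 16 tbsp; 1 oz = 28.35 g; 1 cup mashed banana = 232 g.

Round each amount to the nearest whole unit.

mashed banana: 23 tbsp; dried cranberries: 63 g; bread flour: 12 tbsp

The original recipe has 170.1 g of whole-barley flour, so the scaling factor is 408.24 ÷ 170.1 = 12/5 = 2.4.
mashed banana: 140 g × 12/5 ÷ 232 g/cup × 16 tbsp/cup ≈ 23 tbsp
dried cranberries: 3 tbsp × 12/5 ÷ 16 tbsp/cup × 140 g/cup = 63 g
bread flour: 40 g × 12/5 ÷ 127 g/cup × 16 tbsp/cup ≈ 12 tbsp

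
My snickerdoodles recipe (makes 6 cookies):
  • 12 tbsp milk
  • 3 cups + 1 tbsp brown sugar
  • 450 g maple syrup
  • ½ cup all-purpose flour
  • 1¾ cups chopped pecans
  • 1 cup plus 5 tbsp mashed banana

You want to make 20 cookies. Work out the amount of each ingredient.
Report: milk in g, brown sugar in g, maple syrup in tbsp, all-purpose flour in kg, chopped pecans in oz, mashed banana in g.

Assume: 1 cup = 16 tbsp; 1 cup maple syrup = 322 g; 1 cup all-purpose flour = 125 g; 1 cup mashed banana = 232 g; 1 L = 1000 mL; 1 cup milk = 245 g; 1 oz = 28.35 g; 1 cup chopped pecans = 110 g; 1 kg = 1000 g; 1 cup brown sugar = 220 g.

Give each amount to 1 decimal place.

milk: 612.5 g; brown sugar: 2245.8 g; maple syrup: 74.5 tbsp; all-purpose flour: 0.2 kg; chopped pecans: 22.6 oz; mashed banana: 1015.0 g

Scaling factor: 20/6 = 10/3.
milk: 12 tbsp × 10/3 ÷ 16 tbsp/cup × 245 g/cup = 612.5 g
brown sugar: (3 cup + 1 tbsp = 3.0625 cup) × 10/3 × 220 g/cup ≈ 2245.8 g
maple syrup: 450 g × 10/3 ÷ 322 g/cup × 16 tbsp/cup ≈ 74.5 tbsp
all-purpose flour: 0.5 cup × 10/3 × 125 g/cup ÷ 1000 g/kg ≈ 0.2 kg
chopped pecans: 1.75 cup × 10/3 × 110 g/cup ÷ 28.35 g/oz ≈ 22.6 oz
mashed banana: (1 cup + 5 tbsp = 1.3125 cup) × 10/3 × 232 g/cup = 1015.0 g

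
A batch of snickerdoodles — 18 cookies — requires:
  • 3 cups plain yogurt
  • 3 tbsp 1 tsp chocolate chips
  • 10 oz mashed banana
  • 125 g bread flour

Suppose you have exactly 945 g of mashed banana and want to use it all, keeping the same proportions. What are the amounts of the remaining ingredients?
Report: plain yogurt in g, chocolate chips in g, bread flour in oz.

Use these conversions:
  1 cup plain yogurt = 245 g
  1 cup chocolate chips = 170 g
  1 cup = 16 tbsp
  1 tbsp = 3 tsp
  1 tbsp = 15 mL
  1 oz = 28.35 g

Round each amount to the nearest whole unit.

The original recipe has 283.5 g of mashed banana, so the scaling factor is 945 ÷ 283.5 = 10/3.
plain yogurt: 3 cup × 10/3 × 245 g/cup = 2450 g
chocolate chips: (3 tbsp + 1 tsp = 10/3 tbsp) × 10/3 ÷ 16 tbsp/cup × 170 g/cup ≈ 118 g
bread flour: 125 g × 10/3 ÷ 28.35 g/oz ≈ 15 oz

plain yogurt: 2450 g; chocolate chips: 118 g; bread flour: 15 oz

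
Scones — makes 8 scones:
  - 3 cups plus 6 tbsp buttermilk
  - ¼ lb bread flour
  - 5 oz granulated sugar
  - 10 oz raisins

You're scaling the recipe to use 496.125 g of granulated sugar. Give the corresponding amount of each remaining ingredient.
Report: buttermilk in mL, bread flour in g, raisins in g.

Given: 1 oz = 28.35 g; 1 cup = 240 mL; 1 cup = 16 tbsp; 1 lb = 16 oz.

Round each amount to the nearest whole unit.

buttermilk: 2835 mL; bread flour: 397 g; raisins: 992 g

The original recipe has 141.75 g of granulated sugar, so the scaling factor is 496.125 ÷ 141.75 = 7/2 = 3.5.
buttermilk: (3 cup + 6 tbsp = 3.375 cup) × 7/2 × 240 mL/cup = 2835 mL
bread flour: 0.25 lb × 7/2 × 16 oz/lb × 28.35 g/oz ≈ 397 g
raisins: 10 oz × 7/2 × 28.35 g/oz ≈ 992 g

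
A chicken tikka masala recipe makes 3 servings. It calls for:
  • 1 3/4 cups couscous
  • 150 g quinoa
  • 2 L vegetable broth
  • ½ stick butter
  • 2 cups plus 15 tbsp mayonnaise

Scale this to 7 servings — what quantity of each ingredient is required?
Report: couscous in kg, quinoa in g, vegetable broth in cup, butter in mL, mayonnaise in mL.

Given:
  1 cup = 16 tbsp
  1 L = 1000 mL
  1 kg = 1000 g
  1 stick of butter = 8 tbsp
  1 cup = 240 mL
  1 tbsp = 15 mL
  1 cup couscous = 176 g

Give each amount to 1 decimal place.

Scaling factor: 7/3.
couscous: 1.75 cup × 7/3 × 176 g/cup ÷ 1000 g/kg ≈ 0.7 kg
quinoa: 150 g × 7/3 = 350.0 g
vegetable broth: 2 L × 7/3 × 1000 mL/L ÷ 240 mL/cup ≈ 19.4 cup
butter: 0.5 stick × 7/3 × 8 tbsp/stick × 15 mL/tbsp = 140.0 mL
mayonnaise: (2 cup + 15 tbsp = 2.9375 cup) × 7/3 × 240 mL/cup = 1645.0 mL

couscous: 0.7 kg; quinoa: 350.0 g; vegetable broth: 19.4 cup; butter: 140.0 mL; mayonnaise: 1645.0 mL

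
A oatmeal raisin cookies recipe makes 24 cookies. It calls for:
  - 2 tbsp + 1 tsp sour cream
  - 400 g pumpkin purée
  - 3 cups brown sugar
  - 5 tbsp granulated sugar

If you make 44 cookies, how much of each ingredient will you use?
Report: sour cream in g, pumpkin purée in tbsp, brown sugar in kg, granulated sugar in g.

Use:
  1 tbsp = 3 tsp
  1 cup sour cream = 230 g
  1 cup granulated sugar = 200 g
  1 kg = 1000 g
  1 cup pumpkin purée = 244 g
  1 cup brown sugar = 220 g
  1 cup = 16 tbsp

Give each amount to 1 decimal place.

sour cream: 61.5 g; pumpkin purée: 48.1 tbsp; brown sugar: 1.2 kg; granulated sugar: 114.6 g

Scaling factor: 44/24 = 11/6.
sour cream: (2 tbsp + 1 tsp = 7/3 tbsp) × 11/6 ÷ 16 tbsp/cup × 230 g/cup ≈ 61.5 g
pumpkin purée: 400 g × 11/6 ÷ 244 g/cup × 16 tbsp/cup ≈ 48.1 tbsp
brown sugar: 3 cup × 11/6 × 220 g/cup ÷ 1000 g/kg ≈ 1.2 kg
granulated sugar: 5 tbsp × 11/6 ÷ 16 tbsp/cup × 200 g/cup ≈ 114.6 g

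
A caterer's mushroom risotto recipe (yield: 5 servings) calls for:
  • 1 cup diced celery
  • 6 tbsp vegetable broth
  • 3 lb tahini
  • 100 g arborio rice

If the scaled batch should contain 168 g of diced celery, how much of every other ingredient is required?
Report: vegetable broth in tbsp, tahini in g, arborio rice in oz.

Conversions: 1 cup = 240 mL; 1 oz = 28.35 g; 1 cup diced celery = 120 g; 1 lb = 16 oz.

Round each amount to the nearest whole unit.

The original recipe has 120 g of diced celery, so the scaling factor is 168 ÷ 120 = 7/5 = 1.4.
vegetable broth: 6 tbsp × 7/5 ≈ 8 tbsp
tahini: 3 lb × 7/5 × 16 oz/lb × 28.35 g/oz ≈ 1905 g
arborio rice: 100 g × 7/5 ÷ 28.35 g/oz ≈ 5 oz

vegetable broth: 8 tbsp; tahini: 1905 g; arborio rice: 5 oz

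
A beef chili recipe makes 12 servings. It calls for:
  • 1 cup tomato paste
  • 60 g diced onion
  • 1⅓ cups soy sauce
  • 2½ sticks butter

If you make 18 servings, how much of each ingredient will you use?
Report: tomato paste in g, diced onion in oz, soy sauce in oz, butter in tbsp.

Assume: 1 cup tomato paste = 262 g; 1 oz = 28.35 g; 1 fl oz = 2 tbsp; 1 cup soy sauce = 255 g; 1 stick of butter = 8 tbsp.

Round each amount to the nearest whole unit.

tomato paste: 393 g; diced onion: 3 oz; soy sauce: 18 oz; butter: 30 tbsp

Scaling factor: 18/12 = 3/2 = 1.5.
tomato paste: 1 cup × 3/2 × 262 g/cup = 393 g
diced onion: 60 g × 3/2 ÷ 28.35 g/oz ≈ 3 oz
soy sauce: 4/3 cup × 3/2 × 255 g/cup ÷ 28.35 g/oz ≈ 18 oz
butter: 2.5 stick × 3/2 × 8 tbsp/stick = 30 tbsp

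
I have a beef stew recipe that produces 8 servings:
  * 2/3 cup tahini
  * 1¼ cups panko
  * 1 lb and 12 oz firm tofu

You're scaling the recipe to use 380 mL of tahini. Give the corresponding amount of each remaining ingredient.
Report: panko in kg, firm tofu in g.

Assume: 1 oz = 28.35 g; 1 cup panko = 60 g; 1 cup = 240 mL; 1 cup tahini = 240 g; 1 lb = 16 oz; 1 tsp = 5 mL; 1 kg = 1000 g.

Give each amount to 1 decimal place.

The original recipe has 160 mL of tahini, so the scaling factor is 380 ÷ 160 = 19/8 = 2.375.
panko: 1.25 cup × 19/8 × 60 g/cup ÷ 1000 g/kg ≈ 0.2 kg
firm tofu: (1 lb + 12 oz = 1.75 lb) × 19/8 × 16 oz/lb × 28.35 g/oz ≈ 1885.3 g

panko: 0.2 kg; firm tofu: 1885.3 g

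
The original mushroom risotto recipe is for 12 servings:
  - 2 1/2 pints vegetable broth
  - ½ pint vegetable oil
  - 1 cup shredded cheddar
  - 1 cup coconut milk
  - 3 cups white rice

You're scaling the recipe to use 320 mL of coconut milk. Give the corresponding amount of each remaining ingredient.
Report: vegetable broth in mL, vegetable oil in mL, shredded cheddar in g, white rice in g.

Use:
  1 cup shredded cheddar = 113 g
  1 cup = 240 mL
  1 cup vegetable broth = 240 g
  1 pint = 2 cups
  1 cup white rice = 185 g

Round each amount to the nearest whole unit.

The original recipe has 240 mL of coconut milk, so the scaling factor is 320 ÷ 240 = 4/3.
vegetable broth: 2.5 pint × 4/3 × 2 cup/pint × 240 mL/cup = 1600 mL
vegetable oil: 0.5 pint × 4/3 × 2 cup/pint × 240 mL/cup = 320 mL
shredded cheddar: 1 cup × 4/3 × 113 g/cup ≈ 151 g
white rice: 3 cup × 4/3 × 185 g/cup = 740 g

vegetable broth: 1600 mL; vegetable oil: 320 mL; shredded cheddar: 151 g; white rice: 740 g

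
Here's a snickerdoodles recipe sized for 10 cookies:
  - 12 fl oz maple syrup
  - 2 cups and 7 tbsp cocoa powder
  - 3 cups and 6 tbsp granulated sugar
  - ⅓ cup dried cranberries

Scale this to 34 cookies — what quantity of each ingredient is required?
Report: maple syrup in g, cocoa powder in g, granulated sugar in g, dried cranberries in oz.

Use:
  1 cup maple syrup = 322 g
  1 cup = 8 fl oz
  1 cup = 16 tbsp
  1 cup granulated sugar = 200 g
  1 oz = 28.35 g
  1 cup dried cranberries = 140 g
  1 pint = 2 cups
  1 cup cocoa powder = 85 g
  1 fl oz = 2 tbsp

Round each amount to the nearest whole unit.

Scaling factor: 34/10 = 17/5 = 3.4.
maple syrup: 12 fl oz × 17/5 ÷ 8 fl oz/cup × 322 g/cup ≈ 1642 g
cocoa powder: (2 cup + 7 tbsp = 2.4375 cup) × 17/5 × 85 g/cup ≈ 704 g
granulated sugar: (3 cup + 6 tbsp = 3.375 cup) × 17/5 × 200 g/cup = 2295 g
dried cranberries: 1/3 cup × 17/5 × 140 g/cup ÷ 28.35 g/oz ≈ 6 oz

maple syrup: 1642 g; cocoa powder: 704 g; granulated sugar: 2295 g; dried cranberries: 6 oz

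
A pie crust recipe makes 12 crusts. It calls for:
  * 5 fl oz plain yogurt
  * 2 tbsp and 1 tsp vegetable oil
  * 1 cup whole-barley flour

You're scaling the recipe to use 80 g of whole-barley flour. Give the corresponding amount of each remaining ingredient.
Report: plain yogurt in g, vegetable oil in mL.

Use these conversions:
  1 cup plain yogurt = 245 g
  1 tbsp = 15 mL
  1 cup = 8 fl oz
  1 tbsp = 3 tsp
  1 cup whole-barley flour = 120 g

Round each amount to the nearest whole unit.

plain yogurt: 102 g; vegetable oil: 23 mL

The original recipe has 120 g of whole-barley flour, so the scaling factor is 80 ÷ 120 = 2/3.
plain yogurt: 5 fl oz × 2/3 ÷ 8 fl oz/cup × 245 g/cup ≈ 102 g
vegetable oil: (2 tbsp + 1 tsp = 7/3 tbsp) × 2/3 × 15 mL/tbsp ≈ 23 mL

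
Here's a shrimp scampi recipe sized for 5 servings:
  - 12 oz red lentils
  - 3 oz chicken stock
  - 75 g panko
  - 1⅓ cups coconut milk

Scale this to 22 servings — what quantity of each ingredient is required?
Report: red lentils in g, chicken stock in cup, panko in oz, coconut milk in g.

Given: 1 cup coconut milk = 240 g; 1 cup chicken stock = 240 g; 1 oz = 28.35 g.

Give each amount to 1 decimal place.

Scaling factor: 22/5 = 4.4.
red lentils: 12 oz × 22/5 × 28.35 g/oz ≈ 1496.9 g
chicken stock: 3 oz × 22/5 × 28.35 g/oz ÷ 240 g/cup ≈ 1.6 cup
panko: 75 g × 22/5 ÷ 28.35 g/oz ≈ 11.6 oz
coconut milk: 4/3 cup × 22/5 × 240 g/cup = 1408.0 g

red lentils: 1496.9 g; chicken stock: 1.6 cup; panko: 11.6 oz; coconut milk: 1408.0 g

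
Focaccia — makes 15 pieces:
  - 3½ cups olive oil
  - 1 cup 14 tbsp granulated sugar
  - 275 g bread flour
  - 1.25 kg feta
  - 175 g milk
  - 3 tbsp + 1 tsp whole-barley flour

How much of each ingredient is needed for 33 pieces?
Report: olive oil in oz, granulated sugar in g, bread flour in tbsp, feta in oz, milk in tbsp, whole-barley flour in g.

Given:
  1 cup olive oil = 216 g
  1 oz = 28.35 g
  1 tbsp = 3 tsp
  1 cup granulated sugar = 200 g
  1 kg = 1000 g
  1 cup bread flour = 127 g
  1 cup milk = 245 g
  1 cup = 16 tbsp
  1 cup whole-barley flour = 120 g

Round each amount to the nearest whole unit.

Scaling factor: 33/15 = 11/5 = 2.2.
olive oil: 3.5 cup × 11/5 × 216 g/cup ÷ 28.35 g/oz ≈ 59 oz
granulated sugar: (1 cup + 14 tbsp = 1.875 cup) × 11/5 × 200 g/cup = 825 g
bread flour: 275 g × 11/5 ÷ 127 g/cup × 16 tbsp/cup ≈ 76 tbsp
feta: 1.25 kg × 11/5 × 1000 g/kg ÷ 28.35 g/oz ≈ 97 oz
milk: 175 g × 11/5 ÷ 245 g/cup × 16 tbsp/cup ≈ 25 tbsp
whole-barley flour: (3 tbsp + 1 tsp = 10/3 tbsp) × 11/5 ÷ 16 tbsp/cup × 120 g/cup = 55 g

olive oil: 59 oz; granulated sugar: 825 g; bread flour: 76 tbsp; feta: 97 oz; milk: 25 tbsp; whole-barley flour: 55 g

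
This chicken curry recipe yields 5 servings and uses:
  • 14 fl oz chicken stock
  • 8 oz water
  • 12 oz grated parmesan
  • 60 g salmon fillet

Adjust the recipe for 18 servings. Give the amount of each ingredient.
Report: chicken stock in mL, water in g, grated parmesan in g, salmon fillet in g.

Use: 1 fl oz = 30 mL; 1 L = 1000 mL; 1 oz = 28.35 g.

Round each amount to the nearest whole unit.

Scaling factor: 18/5 = 3.6.
chicken stock: 14 fl oz × 18/5 × 30 mL/fl oz = 1512 mL
water: 8 oz × 18/5 × 28.35 g/oz ≈ 816 g
grated parmesan: 12 oz × 18/5 × 28.35 g/oz ≈ 1225 g
salmon fillet: 60 g × 18/5 = 216 g

chicken stock: 1512 mL; water: 816 g; grated parmesan: 1225 g; salmon fillet: 216 g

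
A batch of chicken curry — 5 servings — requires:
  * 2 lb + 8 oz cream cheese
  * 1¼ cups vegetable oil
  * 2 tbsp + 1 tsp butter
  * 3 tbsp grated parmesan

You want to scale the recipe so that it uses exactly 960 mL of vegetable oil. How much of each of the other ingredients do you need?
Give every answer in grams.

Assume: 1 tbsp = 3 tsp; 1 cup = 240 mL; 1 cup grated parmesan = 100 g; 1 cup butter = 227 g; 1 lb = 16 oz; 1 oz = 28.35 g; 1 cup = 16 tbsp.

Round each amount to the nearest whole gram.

cream cheese: 3629 g; butter: 106 g; grated parmesan: 60 g

The original recipe has 300 mL of vegetable oil, so the scaling factor is 960 ÷ 300 = 16/5 = 3.2.
cream cheese: (2 lb + 8 oz = 2.5 lb) × 16/5 × 16 oz/lb × 28.35 g/oz ≈ 3629 g
butter: (2 tbsp + 1 tsp = 7/3 tbsp) × 16/5 ÷ 16 tbsp/cup × 227 g/cup ≈ 106 g
grated parmesan: 3 tbsp × 16/5 ÷ 16 tbsp/cup × 100 g/cup = 60 g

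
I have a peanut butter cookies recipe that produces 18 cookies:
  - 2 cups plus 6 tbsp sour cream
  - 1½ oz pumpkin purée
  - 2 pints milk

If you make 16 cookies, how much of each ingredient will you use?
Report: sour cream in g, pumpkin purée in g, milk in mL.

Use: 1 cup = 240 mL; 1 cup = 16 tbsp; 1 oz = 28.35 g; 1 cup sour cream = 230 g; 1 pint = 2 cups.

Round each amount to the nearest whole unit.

sour cream: 486 g; pumpkin purée: 38 g; milk: 853 mL

Scaling factor: 16/18 = 8/9.
sour cream: (2 cup + 6 tbsp = 2.375 cup) × 8/9 × 230 g/cup ≈ 486 g
pumpkin purée: 1.5 oz × 8/9 × 28.35 g/oz ≈ 38 g
milk: 2 pint × 8/9 × 2 cup/pint × 240 mL/cup ≈ 853 mL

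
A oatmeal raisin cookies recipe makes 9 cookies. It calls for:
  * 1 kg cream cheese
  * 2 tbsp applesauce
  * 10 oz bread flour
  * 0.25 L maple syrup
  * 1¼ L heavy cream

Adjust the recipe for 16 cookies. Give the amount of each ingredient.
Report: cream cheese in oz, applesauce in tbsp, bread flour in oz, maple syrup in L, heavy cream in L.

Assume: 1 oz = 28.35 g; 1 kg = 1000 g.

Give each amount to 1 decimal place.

cream cheese: 62.7 oz; applesauce: 3.6 tbsp; bread flour: 17.8 oz; maple syrup: 0.4 L; heavy cream: 2.2 L

Scaling factor: 16/9.
cream cheese: 1 kg × 16/9 × 1000 g/kg ÷ 28.35 g/oz ≈ 62.7 oz
applesauce: 2 tbsp × 16/9 ≈ 3.6 tbsp
bread flour: 10 oz × 16/9 ≈ 17.8 oz
maple syrup: 0.25 L × 16/9 ≈ 0.4 L
heavy cream: 1.25 L × 16/9 ≈ 2.2 L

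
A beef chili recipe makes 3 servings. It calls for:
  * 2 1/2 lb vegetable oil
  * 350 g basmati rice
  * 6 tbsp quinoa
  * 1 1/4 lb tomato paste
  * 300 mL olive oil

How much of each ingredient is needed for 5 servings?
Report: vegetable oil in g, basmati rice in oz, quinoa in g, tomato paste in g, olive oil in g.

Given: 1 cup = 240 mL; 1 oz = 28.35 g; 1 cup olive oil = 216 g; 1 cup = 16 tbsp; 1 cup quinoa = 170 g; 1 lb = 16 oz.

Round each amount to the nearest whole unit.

Scaling factor: 5/3.
vegetable oil: 2.5 lb × 5/3 × 16 oz/lb × 28.35 g/oz = 1890 g
basmati rice: 350 g × 5/3 ÷ 28.35 g/oz ≈ 21 oz
quinoa: 6 tbsp × 5/3 ÷ 16 tbsp/cup × 170 g/cup ≈ 106 g
tomato paste: 1.25 lb × 5/3 × 16 oz/lb × 28.35 g/oz = 945 g
olive oil: 300 mL × 5/3 ÷ 240 mL/cup × 216 g/cup = 450 g

vegetable oil: 1890 g; basmati rice: 21 oz; quinoa: 106 g; tomato paste: 945 g; olive oil: 450 g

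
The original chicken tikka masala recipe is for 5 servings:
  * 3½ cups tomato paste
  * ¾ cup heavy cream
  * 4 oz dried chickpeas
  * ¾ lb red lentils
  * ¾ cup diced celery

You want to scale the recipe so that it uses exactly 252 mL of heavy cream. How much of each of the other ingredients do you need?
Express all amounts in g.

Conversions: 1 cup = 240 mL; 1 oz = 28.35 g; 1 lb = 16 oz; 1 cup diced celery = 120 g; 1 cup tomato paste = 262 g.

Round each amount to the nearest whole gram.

The original recipe has 180 mL of heavy cream, so the scaling factor is 252 ÷ 180 = 7/5 = 1.4.
tomato paste: 3.5 cup × 7/5 × 262 g/cup ≈ 1284 g
dried chickpeas: 4 oz × 7/5 × 28.35 g/oz ≈ 159 g
red lentils: 0.75 lb × 7/5 × 16 oz/lb × 28.35 g/oz ≈ 476 g
diced celery: 0.75 cup × 7/5 × 120 g/cup = 126 g

tomato paste: 1284 g; dried chickpeas: 159 g; red lentils: 476 g; diced celery: 126 g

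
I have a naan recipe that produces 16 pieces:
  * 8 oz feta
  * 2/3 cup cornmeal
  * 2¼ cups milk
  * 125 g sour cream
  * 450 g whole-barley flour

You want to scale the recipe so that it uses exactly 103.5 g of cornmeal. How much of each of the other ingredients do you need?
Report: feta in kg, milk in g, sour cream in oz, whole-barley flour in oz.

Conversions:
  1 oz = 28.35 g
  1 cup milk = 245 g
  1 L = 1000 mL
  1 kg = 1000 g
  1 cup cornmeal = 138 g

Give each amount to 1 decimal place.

The original recipe has 92 g of cornmeal, so the scaling factor is 103.5 ÷ 92 = 9/8 = 1.125.
feta: 8 oz × 9/8 × 28.35 g/oz ÷ 1000 g/kg ≈ 0.3 kg
milk: 2.25 cup × 9/8 × 245 g/cup ≈ 620.2 g
sour cream: 125 g × 9/8 ÷ 28.35 g/oz ≈ 5.0 oz
whole-barley flour: 450 g × 9/8 ÷ 28.35 g/oz ≈ 17.9 oz

feta: 0.3 kg; milk: 620.2 g; sour cream: 5.0 oz; whole-barley flour: 17.9 oz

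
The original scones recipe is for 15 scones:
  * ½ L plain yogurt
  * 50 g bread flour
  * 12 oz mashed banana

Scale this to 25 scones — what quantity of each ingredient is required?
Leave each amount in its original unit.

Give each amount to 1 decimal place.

Scaling factor: 25/15 = 5/3.
plain yogurt: 0.5 L × 5/3 ≈ 0.8 L
bread flour: 50 g × 5/3 ≈ 83.3 g
mashed banana: 12 oz × 5/3 = 20.0 oz

plain yogurt: 0.8 L; bread flour: 83.3 g; mashed banana: 20.0 oz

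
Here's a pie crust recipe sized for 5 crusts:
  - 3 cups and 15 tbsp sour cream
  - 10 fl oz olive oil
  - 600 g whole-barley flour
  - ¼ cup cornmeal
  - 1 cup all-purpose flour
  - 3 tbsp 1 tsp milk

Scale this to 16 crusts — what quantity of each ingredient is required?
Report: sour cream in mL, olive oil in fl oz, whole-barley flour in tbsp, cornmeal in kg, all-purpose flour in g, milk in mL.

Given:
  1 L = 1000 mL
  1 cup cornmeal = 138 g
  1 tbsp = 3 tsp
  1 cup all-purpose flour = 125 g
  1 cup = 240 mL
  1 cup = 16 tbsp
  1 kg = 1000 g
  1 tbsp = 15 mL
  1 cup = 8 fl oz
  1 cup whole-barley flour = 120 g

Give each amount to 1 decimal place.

Scaling factor: 16/5 = 3.2.
sour cream: (3 cup + 15 tbsp = 3.9375 cup) × 16/5 × 240 mL/cup = 3024.0 mL
olive oil: 10 fl oz × 16/5 = 32.0 fl oz
whole-barley flour: 600 g × 16/5 ÷ 120 g/cup × 16 tbsp/cup = 256.0 tbsp
cornmeal: 0.25 cup × 16/5 × 138 g/cup ÷ 1000 g/kg ≈ 0.1 kg
all-purpose flour: 1 cup × 16/5 × 125 g/cup = 400.0 g
milk: (3 tbsp + 1 tsp = 10/3 tbsp) × 16/5 × 15 mL/tbsp = 160.0 mL

sour cream: 3024.0 mL; olive oil: 32.0 fl oz; whole-barley flour: 256.0 tbsp; cornmeal: 0.1 kg; all-purpose flour: 400.0 g; milk: 160.0 mL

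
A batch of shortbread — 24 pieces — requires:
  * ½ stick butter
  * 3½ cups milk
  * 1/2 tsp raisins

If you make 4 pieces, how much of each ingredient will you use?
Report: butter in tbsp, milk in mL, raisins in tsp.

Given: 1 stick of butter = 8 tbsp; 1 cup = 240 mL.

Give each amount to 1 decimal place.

butter: 0.7 tbsp; milk: 140.0 mL; raisins: 0.1 tsp

Scaling factor: 4/24 = 1/6.
butter: 0.5 stick × 1/6 × 8 tbsp/stick ≈ 0.7 tbsp
milk: 3.5 cup × 1/6 × 240 mL/cup = 140.0 mL
raisins: 0.5 tsp × 1/6 ≈ 0.1 tsp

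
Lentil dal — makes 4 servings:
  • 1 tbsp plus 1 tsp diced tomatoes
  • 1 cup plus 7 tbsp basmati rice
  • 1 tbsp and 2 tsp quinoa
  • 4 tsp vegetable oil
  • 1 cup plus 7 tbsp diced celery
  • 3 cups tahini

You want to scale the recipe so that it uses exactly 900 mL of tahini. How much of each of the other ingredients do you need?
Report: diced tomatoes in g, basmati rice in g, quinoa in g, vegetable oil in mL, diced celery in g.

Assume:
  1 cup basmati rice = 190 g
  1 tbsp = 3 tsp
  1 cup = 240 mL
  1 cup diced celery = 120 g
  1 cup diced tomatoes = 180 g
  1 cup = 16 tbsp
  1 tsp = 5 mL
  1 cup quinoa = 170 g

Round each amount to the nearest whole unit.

The original recipe has 720 mL of tahini, so the scaling factor is 900 ÷ 720 = 5/4 = 1.25.
diced tomatoes: (1 tbsp + 1 tsp = 4/3 tbsp) × 5/4 ÷ 16 tbsp/cup × 180 g/cup ≈ 19 g
basmati rice: (1 cup + 7 tbsp = 1.4375 cup) × 5/4 × 190 g/cup ≈ 341 g
quinoa: (1 tbsp + 2 tsp = 5/3 tbsp) × 5/4 ÷ 16 tbsp/cup × 170 g/cup ≈ 22 g
vegetable oil: 4 tsp × 5/4 × 5 mL/tsp = 25 mL
diced celery: (1 cup + 7 tbsp = 1.4375 cup) × 5/4 × 120 g/cup ≈ 216 g

diced tomatoes: 19 g; basmati rice: 341 g; quinoa: 22 g; vegetable oil: 25 mL; diced celery: 216 g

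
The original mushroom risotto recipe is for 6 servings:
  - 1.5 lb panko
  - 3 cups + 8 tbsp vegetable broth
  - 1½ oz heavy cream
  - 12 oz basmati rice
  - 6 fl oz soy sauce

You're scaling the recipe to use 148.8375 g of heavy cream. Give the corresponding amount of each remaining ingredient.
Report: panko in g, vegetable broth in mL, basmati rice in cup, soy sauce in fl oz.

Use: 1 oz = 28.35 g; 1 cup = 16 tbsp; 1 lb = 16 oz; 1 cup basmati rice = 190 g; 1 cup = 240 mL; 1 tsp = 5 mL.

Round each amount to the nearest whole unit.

The original recipe has 42.525 g of heavy cream, so the scaling factor is 148.8375 ÷ 42.525 = 7/2 = 3.5.
panko: 1.5 lb × 7/2 × 16 oz/lb × 28.35 g/oz ≈ 2381 g
vegetable broth: (3 cup + 8 tbsp = 3.5 cup) × 7/2 × 240 mL/cup = 2940 mL
basmati rice: 12 oz × 7/2 × 28.35 g/oz ÷ 190 g/cup ≈ 6 cup
soy sauce: 6 fl oz × 7/2 = 21 fl oz

panko: 2381 g; vegetable broth: 2940 mL; basmati rice: 6 cup; soy sauce: 21 fl oz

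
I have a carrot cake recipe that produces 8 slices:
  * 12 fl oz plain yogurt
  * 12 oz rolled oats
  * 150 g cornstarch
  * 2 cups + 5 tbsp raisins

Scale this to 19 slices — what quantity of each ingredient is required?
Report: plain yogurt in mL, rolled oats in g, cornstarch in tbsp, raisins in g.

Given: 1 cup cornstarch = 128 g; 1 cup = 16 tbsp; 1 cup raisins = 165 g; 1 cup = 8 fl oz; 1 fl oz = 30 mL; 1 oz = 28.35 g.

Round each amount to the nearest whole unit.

Scaling factor: 19/8 = 2.375.
plain yogurt: 12 fl oz × 19/8 × 30 mL/fl oz = 855 mL
rolled oats: 12 oz × 19/8 × 28.35 g/oz ≈ 808 g
cornstarch: 150 g × 19/8 ÷ 128 g/cup × 16 tbsp/cup ≈ 45 tbsp
raisins: (2 cup + 5 tbsp = 2.3125 cup) × 19/8 × 165 g/cup ≈ 906 g

plain yogurt: 855 mL; rolled oats: 808 g; cornstarch: 45 tbsp; raisins: 906 g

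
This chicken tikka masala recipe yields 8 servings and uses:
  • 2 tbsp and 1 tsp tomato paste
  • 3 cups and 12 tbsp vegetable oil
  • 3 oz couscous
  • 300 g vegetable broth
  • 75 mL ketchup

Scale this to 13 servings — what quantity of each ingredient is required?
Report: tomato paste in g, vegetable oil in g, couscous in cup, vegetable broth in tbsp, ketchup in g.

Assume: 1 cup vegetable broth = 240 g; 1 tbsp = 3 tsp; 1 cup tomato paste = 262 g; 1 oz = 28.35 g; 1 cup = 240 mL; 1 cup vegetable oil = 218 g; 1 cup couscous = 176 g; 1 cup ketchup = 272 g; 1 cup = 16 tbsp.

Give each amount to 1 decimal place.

Scaling factor: 13/8 = 1.625.
tomato paste: (2 tbsp + 1 tsp = 7/3 tbsp) × 13/8 ÷ 16 tbsp/cup × 262 g/cup ≈ 62.1 g
vegetable oil: (3 cup + 12 tbsp = 3.75 cup) × 13/8 × 218 g/cup ≈ 1328.4 g
couscous: 3 oz × 13/8 × 28.35 g/oz ÷ 176 g/cup ≈ 0.8 cup
vegetable broth: 300 g × 13/8 ÷ 240 g/cup × 16 tbsp/cup = 32.5 tbsp
ketchup: 75 mL × 13/8 ÷ 240 mL/cup × 272 g/cup ≈ 138.1 g

tomato paste: 62.1 g; vegetable oil: 1328.4 g; couscous: 0.8 cup; vegetable broth: 32.5 tbsp; ketchup: 138.1 g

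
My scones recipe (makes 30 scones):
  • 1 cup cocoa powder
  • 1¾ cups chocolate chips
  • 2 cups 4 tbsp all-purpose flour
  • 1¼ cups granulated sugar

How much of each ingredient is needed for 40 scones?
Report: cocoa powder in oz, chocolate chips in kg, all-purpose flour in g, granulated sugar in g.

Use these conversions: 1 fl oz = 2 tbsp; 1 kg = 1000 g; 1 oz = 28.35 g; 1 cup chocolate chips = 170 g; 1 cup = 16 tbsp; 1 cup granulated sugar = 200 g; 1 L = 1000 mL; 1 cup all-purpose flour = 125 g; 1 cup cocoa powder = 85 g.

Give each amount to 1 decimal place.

Scaling factor: 40/30 = 4/3.
cocoa powder: 1 cup × 4/3 × 85 g/cup ÷ 28.35 g/oz ≈ 4.0 oz
chocolate chips: 1.75 cup × 4/3 × 170 g/cup ÷ 1000 g/kg ≈ 0.4 kg
all-purpose flour: (2 cup + 4 tbsp = 2.25 cup) × 4/3 × 125 g/cup = 375.0 g
granulated sugar: 1.25 cup × 4/3 × 200 g/cup ≈ 333.3 g

cocoa powder: 4.0 oz; chocolate chips: 0.4 kg; all-purpose flour: 375.0 g; granulated sugar: 333.3 g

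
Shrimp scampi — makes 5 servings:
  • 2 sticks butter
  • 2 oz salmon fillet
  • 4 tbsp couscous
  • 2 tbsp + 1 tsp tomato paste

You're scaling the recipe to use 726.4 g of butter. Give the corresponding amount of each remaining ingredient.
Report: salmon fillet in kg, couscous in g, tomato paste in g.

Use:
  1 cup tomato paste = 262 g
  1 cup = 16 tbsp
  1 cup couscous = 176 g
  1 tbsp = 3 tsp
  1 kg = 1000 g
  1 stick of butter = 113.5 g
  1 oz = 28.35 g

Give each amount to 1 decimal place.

salmon fillet: 0.2 kg; couscous: 140.8 g; tomato paste: 122.3 g

The original recipe has 227 g of butter, so the scaling factor is 726.4 ÷ 227 = 16/5 = 3.2.
salmon fillet: 2 oz × 16/5 × 28.35 g/oz ÷ 1000 g/kg ≈ 0.2 kg
couscous: 4 tbsp × 16/5 ÷ 16 tbsp/cup × 176 g/cup = 140.8 g
tomato paste: (2 tbsp + 1 tsp = 7/3 tbsp) × 16/5 ÷ 16 tbsp/cup × 262 g/cup ≈ 122.3 g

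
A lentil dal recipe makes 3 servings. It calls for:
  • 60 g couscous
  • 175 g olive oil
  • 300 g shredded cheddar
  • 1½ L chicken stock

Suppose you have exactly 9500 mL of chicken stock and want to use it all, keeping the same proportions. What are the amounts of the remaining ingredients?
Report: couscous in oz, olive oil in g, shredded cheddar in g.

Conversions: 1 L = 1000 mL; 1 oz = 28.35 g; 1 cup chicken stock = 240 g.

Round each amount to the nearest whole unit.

couscous: 13 oz; olive oil: 1108 g; shredded cheddar: 1900 g

The original recipe has 1500 mL of chicken stock, so the scaling factor is 9500 ÷ 1500 = 19/3.
couscous: 60 g × 19/3 ÷ 28.35 g/oz ≈ 13 oz
olive oil: 175 g × 19/3 ≈ 1108 g
shredded cheddar: 300 g × 19/3 = 1900 g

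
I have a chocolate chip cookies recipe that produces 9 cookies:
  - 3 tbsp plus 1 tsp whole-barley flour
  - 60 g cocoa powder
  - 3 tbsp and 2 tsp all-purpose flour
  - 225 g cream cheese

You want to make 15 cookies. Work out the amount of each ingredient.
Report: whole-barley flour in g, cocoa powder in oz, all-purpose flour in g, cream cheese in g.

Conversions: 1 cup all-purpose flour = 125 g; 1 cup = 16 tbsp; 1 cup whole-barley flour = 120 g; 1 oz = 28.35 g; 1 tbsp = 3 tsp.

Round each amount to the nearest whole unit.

whole-barley flour: 42 g; cocoa powder: 4 oz; all-purpose flour: 48 g; cream cheese: 375 g

Scaling factor: 15/9 = 5/3.
whole-barley flour: (3 tbsp + 1 tsp = 10/3 tbsp) × 5/3 ÷ 16 tbsp/cup × 120 g/cup ≈ 42 g
cocoa powder: 60 g × 5/3 ÷ 28.35 g/oz ≈ 4 oz
all-purpose flour: (3 tbsp + 2 tsp = 11/3 tbsp) × 5/3 ÷ 16 tbsp/cup × 125 g/cup ≈ 48 g
cream cheese: 225 g × 5/3 = 375 g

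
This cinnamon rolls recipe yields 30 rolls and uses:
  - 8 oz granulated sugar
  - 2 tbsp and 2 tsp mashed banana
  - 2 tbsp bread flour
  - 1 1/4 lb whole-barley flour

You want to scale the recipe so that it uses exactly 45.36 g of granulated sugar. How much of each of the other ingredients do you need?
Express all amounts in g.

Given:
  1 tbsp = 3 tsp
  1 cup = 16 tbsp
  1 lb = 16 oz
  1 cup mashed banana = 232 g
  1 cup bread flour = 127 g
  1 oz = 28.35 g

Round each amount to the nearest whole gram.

mashed banana: 8 g; bread flour: 3 g; whole-barley flour: 113 g

The original recipe has 226.8 g of granulated sugar, so the scaling factor is 45.36 ÷ 226.8 = 1/5 = 0.2.
mashed banana: (2 tbsp + 2 tsp = 8/3 tbsp) × 1/5 ÷ 16 tbsp/cup × 232 g/cup ≈ 8 g
bread flour: 2 tbsp × 1/5 ÷ 16 tbsp/cup × 127 g/cup ≈ 3 g
whole-barley flour: 1.25 lb × 1/5 × 16 oz/lb × 28.35 g/oz ≈ 113 g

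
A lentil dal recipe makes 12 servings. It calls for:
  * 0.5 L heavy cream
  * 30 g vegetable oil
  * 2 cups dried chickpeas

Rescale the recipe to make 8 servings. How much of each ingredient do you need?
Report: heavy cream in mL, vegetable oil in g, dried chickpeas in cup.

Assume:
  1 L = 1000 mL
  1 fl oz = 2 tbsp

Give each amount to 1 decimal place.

heavy cream: 333.3 mL; vegetable oil: 20.0 g; dried chickpeas: 1.3 cup

Scaling factor: 8/12 = 2/3.
heavy cream: 0.5 L × 2/3 × 1000 mL/L ≈ 333.3 mL
vegetable oil: 30 g × 2/3 = 20.0 g
dried chickpeas: 2 cup × 2/3 ≈ 1.3 cup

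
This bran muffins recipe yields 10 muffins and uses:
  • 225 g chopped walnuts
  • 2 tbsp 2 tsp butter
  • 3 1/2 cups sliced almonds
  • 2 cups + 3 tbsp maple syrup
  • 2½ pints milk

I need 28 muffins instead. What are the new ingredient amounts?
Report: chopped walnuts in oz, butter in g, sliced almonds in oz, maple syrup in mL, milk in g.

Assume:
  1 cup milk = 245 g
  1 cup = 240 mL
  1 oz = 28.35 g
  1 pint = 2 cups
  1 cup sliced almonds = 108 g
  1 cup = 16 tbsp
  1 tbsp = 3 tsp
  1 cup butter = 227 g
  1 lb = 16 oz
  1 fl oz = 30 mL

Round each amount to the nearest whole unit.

chopped walnuts: 22 oz; butter: 106 g; sliced almonds: 37 oz; maple syrup: 1470 mL; milk: 3430 g

Scaling factor: 28/10 = 14/5 = 2.8.
chopped walnuts: 225 g × 14/5 ÷ 28.35 g/oz ≈ 22 oz
butter: (2 tbsp + 2 tsp = 8/3 tbsp) × 14/5 ÷ 16 tbsp/cup × 227 g/cup ≈ 106 g
sliced almonds: 3.5 cup × 14/5 × 108 g/cup ÷ 28.35 g/oz ≈ 37 oz
maple syrup: (2 cup + 3 tbsp = 2.1875 cup) × 14/5 × 240 mL/cup = 1470 mL
milk: 2.5 pint × 14/5 × 2 cup/pint × 245 g/cup = 3430 g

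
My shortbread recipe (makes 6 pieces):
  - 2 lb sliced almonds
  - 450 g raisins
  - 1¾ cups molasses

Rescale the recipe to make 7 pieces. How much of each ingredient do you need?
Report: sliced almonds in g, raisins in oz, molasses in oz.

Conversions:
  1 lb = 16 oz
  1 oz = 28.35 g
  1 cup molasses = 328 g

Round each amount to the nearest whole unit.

Scaling factor: 7/6.
sliced almonds: 2 lb × 7/6 × 16 oz/lb × 28.35 g/oz ≈ 1058 g
raisins: 450 g × 7/6 ÷ 28.35 g/oz ≈ 19 oz
molasses: 1.75 cup × 7/6 × 328 g/cup ÷ 28.35 g/oz ≈ 24 oz

sliced almonds: 1058 g; raisins: 19 oz; molasses: 24 oz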